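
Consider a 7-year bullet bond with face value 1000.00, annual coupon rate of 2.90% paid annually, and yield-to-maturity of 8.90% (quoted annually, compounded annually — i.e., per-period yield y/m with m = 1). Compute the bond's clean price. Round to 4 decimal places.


Answer: Price = 697.0069

Derivation:
Coupon per period c = face * coupon_rate / m = 29.000000
Periods per year m = 1; per-period yield y/m = 0.089000
Number of cashflows N = 7
Cashflows (t years, CF_t, discount factor 1/(1+y/m)^(m*t), PV):
  t = 1.0000: CF_t = 29.000000, DF = 0.918274, PV = 26.629936
  t = 2.0000: CF_t = 29.000000, DF = 0.843226, PV = 24.453568
  t = 3.0000: CF_t = 29.000000, DF = 0.774313, PV = 22.455067
  t = 4.0000: CF_t = 29.000000, DF = 0.711031, PV = 20.619896
  t = 5.0000: CF_t = 29.000000, DF = 0.652921, PV = 18.934707
  t = 6.0000: CF_t = 29.000000, DF = 0.599560, PV = 17.387243
  t = 7.0000: CF_t = 1029.000000, DF = 0.550560, PV = 566.526483
Price P = sum_t PV_t = 697.006901


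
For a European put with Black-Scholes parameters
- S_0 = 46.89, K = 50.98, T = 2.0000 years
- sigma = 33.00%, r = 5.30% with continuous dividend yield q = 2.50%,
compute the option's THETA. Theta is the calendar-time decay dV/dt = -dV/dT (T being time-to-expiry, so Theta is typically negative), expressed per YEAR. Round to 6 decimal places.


Answer: Theta = -1.030573

Derivation:
d1 = 0.1741433314; d2 = -0.2925471442
phi(d1) = 0.3929387691; exp(-qT) = 0.9512294245; exp(-rT) = 0.8994246481
Theta = -S*exp(-qT)*phi(d1)*sigma/(2*sqrt(T)) + r*K*exp(-rT)*N(-d2) - q*S*exp(-qT)*N(-d1)
N(-d1) = 0.4308764099; N(-d2) = 0.6150658401; sqrt(T) = 1.4142135624
Term 1 = -46.8900 * 0.9512294245 * 0.3929387691 * 0.3300 / (2 * 1.4142135624) = -2.0448400160
Term 2 = 0.0530 * 50.9800 * 0.8994246481 * 0.6150658401 = 1.4947277358
Term 3 = -0.0250 * 46.8900 * 0.9512294245 * 0.4308764099 = -0.4804611039
Theta = -2.0448400160 + (1.4947277358) + (-0.4804611039) = -1.030573


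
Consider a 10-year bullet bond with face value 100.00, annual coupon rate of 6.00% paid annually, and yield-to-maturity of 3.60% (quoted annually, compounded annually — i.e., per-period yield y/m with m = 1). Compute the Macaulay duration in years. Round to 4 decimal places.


Coupon per period c = face * coupon_rate / m = 6.000000
Periods per year m = 1; per-period yield y/m = 0.036000
Number of cashflows N = 10
Cashflows (t years, CF_t, discount factor 1/(1+y/m)^(m*t), PV):
  t = 1.0000: CF_t = 6.000000, DF = 0.965251, PV = 5.791506
  t = 2.0000: CF_t = 6.000000, DF = 0.931709, PV = 5.590257
  t = 3.0000: CF_t = 6.000000, DF = 0.899333, PV = 5.396001
  t = 4.0000: CF_t = 6.000000, DF = 0.868082, PV = 5.208495
  t = 5.0000: CF_t = 6.000000, DF = 0.837917, PV = 5.027505
  t = 6.0000: CF_t = 6.000000, DF = 0.808801, PV = 4.852804
  t = 7.0000: CF_t = 6.000000, DF = 0.780696, PV = 4.684173
  t = 8.0000: CF_t = 6.000000, DF = 0.753567, PV = 4.521403
  t = 9.0000: CF_t = 6.000000, DF = 0.727381, PV = 4.364288
  t = 10.0000: CF_t = 106.000000, DF = 0.702106, PV = 74.423195
Price P = sum_t PV_t = 119.859626
Macaulay numerator sum_t t * PV_t:
  t * PV_t at t = 1.0000: 5.791506
  t * PV_t at t = 2.0000: 11.180513
  t * PV_t at t = 3.0000: 16.188002
  t * PV_t at t = 4.0000: 20.833979
  t * PV_t at t = 5.0000: 25.137523
  t * PV_t at t = 6.0000: 29.116822
  t * PV_t at t = 7.0000: 32.789214
  t * PV_t at t = 8.0000: 36.171223
  t * PV_t at t = 9.0000: 39.278596
  t * PV_t at t = 10.0000: 744.231951
Macaulay duration D = (sum_t t * PV_t) / P = 960.719329 / 119.859626 = 8.015371

Answer: Macaulay duration = 8.0154 years


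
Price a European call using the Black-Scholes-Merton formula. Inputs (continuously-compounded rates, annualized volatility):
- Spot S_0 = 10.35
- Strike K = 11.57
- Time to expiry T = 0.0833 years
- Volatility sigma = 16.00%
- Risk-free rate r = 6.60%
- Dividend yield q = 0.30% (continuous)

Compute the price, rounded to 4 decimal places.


d1 = (ln(S/K) + (r - q + 0.5*sigma^2) * T) / (sigma * sqrt(T)) = -2.27625924
d2 = d1 - sigma * sqrt(T) = -2.32243802
exp(-rT) = 0.99451729; exp(-qT) = 0.99975013
C = S_0 * exp(-qT) * N(d1) - K * exp(-rT) * N(d2)
N(d1) = 0.01141525; N(d2) = 0.01010468
C = 10.3500 * 0.99975013 * 0.01141525 - 11.5700 * 0.99451729 * 0.01010468 = 0.0018

Answer: Price = 0.0018


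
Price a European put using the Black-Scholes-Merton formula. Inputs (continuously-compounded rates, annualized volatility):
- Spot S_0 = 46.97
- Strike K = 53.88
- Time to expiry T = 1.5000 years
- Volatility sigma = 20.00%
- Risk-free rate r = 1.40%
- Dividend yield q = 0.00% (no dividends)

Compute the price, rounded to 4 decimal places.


Answer: Price = 8.2898

Derivation:
d1 = (ln(S/K) + (r - q + 0.5*sigma^2) * T) / (sigma * sqrt(T)) = -0.35211518
d2 = d1 - sigma * sqrt(T) = -0.59706415
exp(-rT) = 0.97921896; exp(-qT) = 1.00000000
P = K * exp(-rT) * N(-d2) - S_0 * exp(-qT) * N(-d1)
N(-d1) = 0.63762406; N(-d2) = 0.72476772
P = 53.8800 * 0.97921896 * 0.72476772 - 46.9700 * 1.00000000 * 0.63762406 = 8.2898


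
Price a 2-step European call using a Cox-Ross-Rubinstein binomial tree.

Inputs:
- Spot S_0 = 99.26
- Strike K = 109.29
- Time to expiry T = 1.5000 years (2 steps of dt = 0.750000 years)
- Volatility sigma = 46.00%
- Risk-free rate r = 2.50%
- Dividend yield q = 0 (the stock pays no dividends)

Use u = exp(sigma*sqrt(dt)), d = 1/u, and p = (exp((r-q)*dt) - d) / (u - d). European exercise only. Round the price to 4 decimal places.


Answer: Price = V(0,0) = 19.2795

Derivation:
dt = T/N = 0.750000
u = exp(sigma*sqrt(dt)) = 1.489398; d = 1/u = 0.671412
p = (exp((r-q)*dt) - d) / (u - d) = 0.424842
Discount per step: exp(-r*dt) = 0.981425
Stock lattice S(k, i) with i counting down-moves:
  k=0: S(0,0) = 99.2600
  k=1: S(1,0) = 147.8376; S(1,1) = 66.6444
  k=2: S(2,0) = 220.1890; S(2,1) = 99.2600; S(2,2) = 44.7459
Terminal payoffs V(N, i) = max(S_T - K, 0):
  V(2,0) = 110.898950; V(2,1) = 0.000000; V(2,2) = 0.000000
Backward induction: V(k, i) = exp(-r*dt) * [p * V(k+1, i) + (1-p) * V(k+1, i+1)].
  V(1,0) = exp(-r*dt) * [p*110.898950 + (1-p)*0.000000] = 46.239370
  V(1,1) = exp(-r*dt) * [p*0.000000 + (1-p)*0.000000] = 0.000000
  V(0,0) = exp(-r*dt) * [p*46.239370 + (1-p)*0.000000] = 19.279527


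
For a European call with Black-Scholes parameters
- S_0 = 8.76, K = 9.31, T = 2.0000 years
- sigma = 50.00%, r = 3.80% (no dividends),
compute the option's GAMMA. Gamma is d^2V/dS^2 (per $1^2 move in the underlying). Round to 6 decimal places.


d1 = 0.3749176514; d2 = -0.3321891298
phi(d1) = 0.3718665759; exp(-qT) = 1.0000000000; exp(-rT) = 0.9268162066
Gamma = exp(-qT) * phi(d1) / (S * sigma * sqrt(T)) = 1.0000000000 * 0.3718665759 / (8.7600 * 0.5000 * 1.4142135624) = 0.060034

Answer: Gamma = 0.060034


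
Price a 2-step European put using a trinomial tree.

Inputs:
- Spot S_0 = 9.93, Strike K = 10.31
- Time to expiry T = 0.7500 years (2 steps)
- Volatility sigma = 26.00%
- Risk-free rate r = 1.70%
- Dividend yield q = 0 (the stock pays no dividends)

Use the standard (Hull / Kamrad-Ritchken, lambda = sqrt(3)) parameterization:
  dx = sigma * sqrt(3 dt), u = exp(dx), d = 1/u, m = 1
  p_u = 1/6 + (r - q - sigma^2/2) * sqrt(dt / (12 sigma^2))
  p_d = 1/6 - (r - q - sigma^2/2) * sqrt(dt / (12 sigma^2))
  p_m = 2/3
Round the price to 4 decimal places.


Answer: Price = V(0,0) = 0.9814

Derivation:
dt = T/N = 0.375000; dx = sigma*sqrt(3*dt) = 0.275772
u = exp(dx) = 1.317547; d = 1/u = 0.758986
p_u = 0.155244, p_m = 0.666667, p_d = 0.178089
Discount per step: exp(-r*dt) = 0.993645
Stock lattice S(k, j) with j the centered position index:
  k=0: S(0,+0) = 9.9300
  k=1: S(1,-1) = 7.5367; S(1,+0) = 9.9300; S(1,+1) = 13.0832
  k=2: S(2,-2) = 5.7203; S(2,-1) = 7.5367; S(2,+0) = 9.9300; S(2,+1) = 13.0832; S(2,+2) = 17.2378
Terminal payoffs V(N, j) = max(K - S_T, 0):
  V(2,-2) = 4.589723; V(2,-1) = 2.773267; V(2,+0) = 0.380000; V(2,+1) = 0.000000; V(2,+2) = 0.000000
Backward induction: V(k, j) = exp(-r*dt) * [p_u * V(k+1, j+1) + p_m * V(k+1, j) + p_d * V(k+1, j-1)]
  V(1,-1) = exp(-r*dt) * [p_u*0.380000 + p_m*2.773267 + p_d*4.589723] = 2.707899
  V(1,+0) = exp(-r*dt) * [p_u*0.000000 + p_m*0.380000 + p_d*2.773267] = 0.742474
  V(1,+1) = exp(-r*dt) * [p_u*0.000000 + p_m*0.000000 + p_d*0.380000] = 0.067244
  V(0,+0) = exp(-r*dt) * [p_u*0.067244 + p_m*0.742474 + p_d*2.707899] = 0.981393


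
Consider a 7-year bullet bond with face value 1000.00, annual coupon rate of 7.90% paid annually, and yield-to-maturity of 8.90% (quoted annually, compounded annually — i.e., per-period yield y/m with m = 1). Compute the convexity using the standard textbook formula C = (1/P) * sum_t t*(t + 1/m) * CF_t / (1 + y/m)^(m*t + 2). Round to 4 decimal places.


Answer: Convexity = 34.8179

Derivation:
Coupon per period c = face * coupon_rate / m = 79.000000
Periods per year m = 1; per-period yield y/m = 0.089000
Number of cashflows N = 7
Cashflows (t years, CF_t, discount factor 1/(1+y/m)^(m*t), PV):
  t = 1.0000: CF_t = 79.000000, DF = 0.918274, PV = 72.543618
  t = 2.0000: CF_t = 79.000000, DF = 0.843226, PV = 66.614893
  t = 3.0000: CF_t = 79.000000, DF = 0.774313, PV = 61.170700
  t = 4.0000: CF_t = 79.000000, DF = 0.711031, PV = 56.171442
  t = 5.0000: CF_t = 79.000000, DF = 0.652921, PV = 51.580755
  t = 6.0000: CF_t = 79.000000, DF = 0.599560, PV = 47.365248
  t = 7.0000: CF_t = 1079.000000, DF = 0.550560, PV = 594.054495
Price P = sum_t PV_t = 949.501150
Convexity numerator sum_t t*(t + 1/m) * CF_t / (1+y/m)^(m*t + 2):
  t = 1.0000: term = 122.341400
  t = 2.0000: term = 337.028651
  t = 3.0000: term = 618.969057
  t = 4.0000: term = 947.304954
  t = 5.0000: term = 1304.827760
  t = 6.0000: term = 1677.464522
  t = 7.0000: term = 28051.659192
Convexity = (1/P) * sum = 33059.595537 / 949.501150 = 34.817857


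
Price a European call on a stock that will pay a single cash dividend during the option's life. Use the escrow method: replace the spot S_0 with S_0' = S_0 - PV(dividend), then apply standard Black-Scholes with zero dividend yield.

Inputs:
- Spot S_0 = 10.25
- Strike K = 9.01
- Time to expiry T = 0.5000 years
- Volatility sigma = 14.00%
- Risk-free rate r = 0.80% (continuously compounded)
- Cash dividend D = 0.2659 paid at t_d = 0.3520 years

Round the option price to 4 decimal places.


Answer: Price = 1.0779

Derivation:
PV(D) = D * exp(-r * t_d) = 0.2659 * 0.99718796 = 0.26515228
S_0' = S_0 - PV(D) = 10.2500 - 0.26515228 = 9.98484772
d1 = (ln(S_0'/K) + (r + sigma^2/2)*T) / (sigma*sqrt(T)) = 1.12767010
d2 = d1 - sigma*sqrt(T) = 1.02867515
exp(-rT) = 0.99600799
N(d1) = 0.87027037; N(d2) = 0.84818382
C = S_0' * N(d1) - K * exp(-rT) * N(d2) = 9.98484772 * 0.87027037 - 9.0100 * 0.99600799 * 0.84818382 = 1.0779


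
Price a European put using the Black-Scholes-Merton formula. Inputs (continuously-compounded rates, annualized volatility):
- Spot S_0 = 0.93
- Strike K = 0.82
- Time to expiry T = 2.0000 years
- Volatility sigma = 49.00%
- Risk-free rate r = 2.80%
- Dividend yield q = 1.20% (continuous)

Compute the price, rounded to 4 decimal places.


d1 = (ln(S/K) + (r - q + 0.5*sigma^2) * T) / (sigma * sqrt(T)) = 0.57431537
d2 = d1 - sigma * sqrt(T) = -0.11864928
exp(-rT) = 0.94553914; exp(-qT) = 0.97628571
P = K * exp(-rT) * N(-d2) - S_0 * exp(-qT) * N(-d1)
N(-d1) = 0.28287721; N(-d2) = 0.54722339
P = 0.8200 * 0.94553914 * 0.54722339 - 0.9300 * 0.97628571 * 0.28287721 = 0.1674

Answer: Price = 0.1674


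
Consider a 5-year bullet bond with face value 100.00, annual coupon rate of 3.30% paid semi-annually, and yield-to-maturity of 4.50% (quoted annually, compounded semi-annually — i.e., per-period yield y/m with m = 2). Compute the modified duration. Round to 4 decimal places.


Coupon per period c = face * coupon_rate / m = 1.650000
Periods per year m = 2; per-period yield y/m = 0.022500
Number of cashflows N = 10
Cashflows (t years, CF_t, discount factor 1/(1+y/m)^(m*t), PV):
  t = 0.5000: CF_t = 1.650000, DF = 0.977995, PV = 1.613692
  t = 1.0000: CF_t = 1.650000, DF = 0.956474, PV = 1.578183
  t = 1.5000: CF_t = 1.650000, DF = 0.935427, PV = 1.543455
  t = 2.0000: CF_t = 1.650000, DF = 0.914843, PV = 1.509492
  t = 2.5000: CF_t = 1.650000, DF = 0.894712, PV = 1.476275
  t = 3.0000: CF_t = 1.650000, DF = 0.875024, PV = 1.443790
  t = 3.5000: CF_t = 1.650000, DF = 0.855769, PV = 1.412020
  t = 4.0000: CF_t = 1.650000, DF = 0.836938, PV = 1.380948
  t = 4.5000: CF_t = 1.650000, DF = 0.818522, PV = 1.350561
  t = 5.0000: CF_t = 101.650000, DF = 0.800510, PV = 81.371855
Price P = sum_t PV_t = 94.680270
First compute Macaulay numerator sum_t t * PV_t:
  t * PV_t at t = 0.5000: 0.806846
  t * PV_t at t = 1.0000: 1.578183
  t * PV_t at t = 1.5000: 2.315183
  t * PV_t at t = 2.0000: 3.018983
  t * PV_t at t = 2.5000: 3.690688
  t * PV_t at t = 3.0000: 4.331370
  t * PV_t at t = 3.5000: 4.942069
  t * PV_t at t = 4.0000: 5.523793
  t * PV_t at t = 4.5000: 6.077523
  t * PV_t at t = 5.0000: 406.859275
Macaulay duration D = 439.143912 / 94.680270 = 4.638178
Modified duration = D / (1 + y/m) = 4.638178 / (1 + 0.022500) = 4.536115

Answer: Modified duration = 4.5361


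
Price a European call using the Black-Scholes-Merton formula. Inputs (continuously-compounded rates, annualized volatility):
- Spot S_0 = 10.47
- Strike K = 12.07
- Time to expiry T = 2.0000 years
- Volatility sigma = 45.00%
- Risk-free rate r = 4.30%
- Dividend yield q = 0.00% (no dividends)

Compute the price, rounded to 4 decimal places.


d1 = (ln(S/K) + (r - q + 0.5*sigma^2) * T) / (sigma * sqrt(T)) = 0.22987411
d2 = d1 - sigma * sqrt(T) = -0.40652199
exp(-rT) = 0.91759423; exp(-qT) = 1.00000000
C = S_0 * exp(-qT) * N(d1) - K * exp(-rT) * N(d2)
N(d1) = 0.59090520; N(d2) = 0.34217955
C = 10.4700 * 1.00000000 * 0.59090520 - 12.0700 * 0.91759423 * 0.34217955 = 2.3970

Answer: Price = 2.3970


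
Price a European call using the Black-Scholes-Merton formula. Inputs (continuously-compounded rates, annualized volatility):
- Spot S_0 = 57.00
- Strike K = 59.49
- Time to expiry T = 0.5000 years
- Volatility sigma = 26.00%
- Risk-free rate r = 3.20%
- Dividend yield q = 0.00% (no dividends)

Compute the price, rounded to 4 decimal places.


d1 = (ln(S/K) + (r - q + 0.5*sigma^2) * T) / (sigma * sqrt(T)) = -0.05361481
d2 = d1 - sigma * sqrt(T) = -0.23746258
exp(-rT) = 0.98412732; exp(-qT) = 1.00000000
C = S_0 * exp(-qT) * N(d1) - K * exp(-rT) * N(d2)
N(d1) = 0.47862103; N(d2) = 0.40614897
C = 57.0000 * 1.00000000 * 0.47862103 - 59.4900 * 0.98412732 * 0.40614897 = 3.5031

Answer: Price = 3.5031


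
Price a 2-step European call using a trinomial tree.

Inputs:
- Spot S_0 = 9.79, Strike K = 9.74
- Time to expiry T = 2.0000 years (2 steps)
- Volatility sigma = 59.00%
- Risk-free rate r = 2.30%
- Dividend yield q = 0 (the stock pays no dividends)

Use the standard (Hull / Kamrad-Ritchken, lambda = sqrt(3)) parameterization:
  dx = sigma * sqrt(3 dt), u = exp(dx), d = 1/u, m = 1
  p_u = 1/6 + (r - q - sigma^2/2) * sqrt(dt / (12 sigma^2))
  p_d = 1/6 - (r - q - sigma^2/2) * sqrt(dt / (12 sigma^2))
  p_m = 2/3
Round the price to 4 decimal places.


dt = T/N = 1.000000; dx = sigma*sqrt(3*dt) = 1.021910
u = exp(dx) = 2.778497; d = 1/u = 0.359907
p_u = 0.092761, p_m = 0.666667, p_d = 0.240572
Discount per step: exp(-r*dt) = 0.977262
Stock lattice S(k, j) with j the centered position index:
  k=0: S(0,+0) = 9.7900
  k=1: S(1,-1) = 3.5235; S(1,+0) = 9.7900; S(1,+1) = 27.2015
  k=2: S(2,-2) = 1.2681; S(2,-1) = 3.5235; S(2,+0) = 9.7900; S(2,+1) = 27.2015; S(2,+2) = 75.5792
Terminal payoffs V(N, j) = max(S_T - K, 0):
  V(2,-2) = 0.000000; V(2,-1) = 0.000000; V(2,+0) = 0.050000; V(2,+1) = 17.461481; V(2,+2) = 65.839222
Backward induction: V(k, j) = exp(-r*dt) * [p_u * V(k+1, j+1) + p_m * V(k+1, j) + p_d * V(k+1, j-1)]
  V(1,-1) = exp(-r*dt) * [p_u*0.050000 + p_m*0.000000 + p_d*0.000000] = 0.004533
  V(1,+0) = exp(-r*dt) * [p_u*17.461481 + p_m*0.050000 + p_d*0.000000] = 1.615490
  V(1,+1) = exp(-r*dt) * [p_u*65.839222 + p_m*17.461481 + p_d*0.050000] = 17.356499
  V(0,+0) = exp(-r*dt) * [p_u*17.356499 + p_m*1.615490 + p_d*0.004533] = 2.626968

Answer: Price = V(0,0) = 2.6270


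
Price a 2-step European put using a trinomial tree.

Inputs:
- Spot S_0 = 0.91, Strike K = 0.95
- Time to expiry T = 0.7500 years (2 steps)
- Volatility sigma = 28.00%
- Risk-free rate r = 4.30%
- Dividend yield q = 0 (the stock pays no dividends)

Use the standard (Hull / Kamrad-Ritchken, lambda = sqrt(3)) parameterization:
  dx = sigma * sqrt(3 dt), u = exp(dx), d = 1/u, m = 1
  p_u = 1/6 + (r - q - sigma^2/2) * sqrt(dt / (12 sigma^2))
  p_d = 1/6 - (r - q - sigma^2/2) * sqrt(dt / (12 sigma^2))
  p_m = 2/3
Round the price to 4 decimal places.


dt = T/N = 0.375000; dx = sigma*sqrt(3*dt) = 0.296985
u = exp(dx) = 1.345795; d = 1/u = 0.743055
p_u = 0.169066, p_m = 0.666667, p_d = 0.164268
Discount per step: exp(-r*dt) = 0.984004
Stock lattice S(k, j) with j the centered position index:
  k=0: S(0,+0) = 0.9100
  k=1: S(1,-1) = 0.6762; S(1,+0) = 0.9100; S(1,+1) = 1.2247
  k=2: S(2,-2) = 0.5024; S(2,-1) = 0.6762; S(2,+0) = 0.9100; S(2,+1) = 1.2247; S(2,+2) = 1.6482
Terminal payoffs V(N, j) = max(K - S_T, 0):
  V(2,-2) = 0.447561; V(2,-1) = 0.273820; V(2,+0) = 0.040000; V(2,+1) = 0.000000; V(2,+2) = 0.000000
Backward induction: V(k, j) = exp(-r*dt) * [p_u * V(k+1, j+1) + p_m * V(k+1, j) + p_d * V(k+1, j-1)]
  V(1,-1) = exp(-r*dt) * [p_u*0.040000 + p_m*0.273820 + p_d*0.447561] = 0.258625
  V(1,+0) = exp(-r*dt) * [p_u*0.000000 + p_m*0.040000 + p_d*0.273820] = 0.070500
  V(1,+1) = exp(-r*dt) * [p_u*0.000000 + p_m*0.000000 + p_d*0.040000] = 0.006466
  V(0,+0) = exp(-r*dt) * [p_u*0.006466 + p_m*0.070500 + p_d*0.258625] = 0.089128

Answer: Price = V(0,0) = 0.0891


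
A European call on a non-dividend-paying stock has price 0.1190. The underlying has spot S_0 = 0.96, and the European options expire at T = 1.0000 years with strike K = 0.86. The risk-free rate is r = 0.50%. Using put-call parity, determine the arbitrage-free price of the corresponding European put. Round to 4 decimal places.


Answer: Put price = 0.0147

Derivation:
Put-call parity: C - P = S_0 * exp(-qT) - K * exp(-rT).
S_0 * exp(-qT) = 0.9600 * 1.00000000 = 0.96000000
K * exp(-rT) = 0.8600 * 0.99501248 = 0.85571073
P = C - S*exp(-qT) + K*exp(-rT)
P = 0.1190 - 0.96000000 + 0.85571073 = 0.0147


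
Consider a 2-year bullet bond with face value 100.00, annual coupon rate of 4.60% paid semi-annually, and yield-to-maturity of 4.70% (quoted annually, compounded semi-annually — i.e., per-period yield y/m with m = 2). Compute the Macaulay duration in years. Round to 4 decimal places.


Coupon per period c = face * coupon_rate / m = 2.300000
Periods per year m = 2; per-period yield y/m = 0.023500
Number of cashflows N = 4
Cashflows (t years, CF_t, discount factor 1/(1+y/m)^(m*t), PV):
  t = 0.5000: CF_t = 2.300000, DF = 0.977040, PV = 2.247191
  t = 1.0000: CF_t = 2.300000, DF = 0.954606, PV = 2.195595
  t = 1.5000: CF_t = 2.300000, DF = 0.932688, PV = 2.145183
  t = 2.0000: CF_t = 102.300000, DF = 0.911273, PV = 93.223251
Price P = sum_t PV_t = 99.811220
Macaulay numerator sum_t t * PV_t:
  t * PV_t at t = 0.5000: 1.123596
  t * PV_t at t = 1.0000: 2.195595
  t * PV_t at t = 1.5000: 3.217774
  t * PV_t at t = 2.0000: 186.446503
Macaulay duration D = (sum_t t * PV_t) / P = 192.983467 / 99.811220 = 1.933485

Answer: Macaulay duration = 1.9335 years


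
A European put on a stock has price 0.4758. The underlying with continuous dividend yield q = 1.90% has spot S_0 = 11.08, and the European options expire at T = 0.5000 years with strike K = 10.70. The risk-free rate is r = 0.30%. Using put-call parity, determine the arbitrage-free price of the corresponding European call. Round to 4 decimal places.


Put-call parity: C - P = S_0 * exp(-qT) - K * exp(-rT).
S_0 * exp(-qT) = 11.0800 * 0.99054498 = 10.97523841
K * exp(-rT) = 10.7000 * 0.99850112 = 10.68396203
C = P + S*exp(-qT) - K*exp(-rT)
C = 0.4758 + 10.97523841 - 10.68396203 = 0.7671

Answer: Call price = 0.7671


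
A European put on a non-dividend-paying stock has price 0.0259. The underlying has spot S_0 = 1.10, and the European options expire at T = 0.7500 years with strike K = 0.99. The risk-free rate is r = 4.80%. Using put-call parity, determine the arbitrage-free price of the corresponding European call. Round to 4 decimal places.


Answer: Call price = 0.1709

Derivation:
Put-call parity: C - P = S_0 * exp(-qT) - K * exp(-rT).
S_0 * exp(-qT) = 1.1000 * 1.00000000 = 1.10000000
K * exp(-rT) = 0.9900 * 0.96464029 = 0.95499389
C = P + S*exp(-qT) - K*exp(-rT)
C = 0.0259 + 1.10000000 - 0.95499389 = 0.1709


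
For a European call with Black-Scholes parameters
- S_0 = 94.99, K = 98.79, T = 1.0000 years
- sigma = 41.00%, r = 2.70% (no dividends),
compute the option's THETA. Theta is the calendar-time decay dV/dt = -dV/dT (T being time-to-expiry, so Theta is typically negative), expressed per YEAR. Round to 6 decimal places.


d1 = 0.1751835069; d2 = -0.2348164931
phi(d1) = 0.3928673862; exp(-qT) = 1.0000000000; exp(-rT) = 0.9733612415
Theta = -S*exp(-qT)*phi(d1)*sigma/(2*sqrt(T)) - r*K*exp(-rT)*N(d2) + q*S*exp(-qT)*N(d1)
N(d1) = 0.5695322783; N(d2) = 0.4071755830; sqrt(T) = 1.0000000000
Term 1 = -94.9900 * 1.0000000000 * 0.3928673862 * 0.4100 / (2 * 1.0000000000) = -7.6502869681
Term 2 = -0.0270 * 98.7900 * 0.9733612415 * 0.4071755830 = -1.0571400475
Term 3 = 0 (no dividend yield, q = 0)
Theta = -7.6502869681 + (-1.0571400475) + (0.0000000000) = -8.707427

Answer: Theta = -8.707427


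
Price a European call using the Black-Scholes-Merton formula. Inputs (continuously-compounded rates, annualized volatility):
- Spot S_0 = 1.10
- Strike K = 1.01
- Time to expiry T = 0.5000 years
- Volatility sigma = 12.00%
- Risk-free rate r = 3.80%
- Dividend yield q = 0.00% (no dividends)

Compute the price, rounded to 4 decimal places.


d1 = (ln(S/K) + (r - q + 0.5*sigma^2) * T) / (sigma * sqrt(T)) = 1.27231902
d2 = d1 - sigma * sqrt(T) = 1.18746621
exp(-rT) = 0.98117936; exp(-qT) = 1.00000000
C = S_0 * exp(-qT) * N(d1) - K * exp(-rT) * N(d2)
N(d1) = 0.89837010; N(d2) = 0.88247811
C = 1.1000 * 1.00000000 * 0.89837010 - 1.0100 * 0.98117936 * 0.88247811 = 0.1137

Answer: Price = 0.1137


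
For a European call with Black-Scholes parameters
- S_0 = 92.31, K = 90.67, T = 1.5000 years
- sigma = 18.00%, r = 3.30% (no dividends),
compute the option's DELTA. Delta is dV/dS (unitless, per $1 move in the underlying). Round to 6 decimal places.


Answer: Delta = 0.661323

Derivation:
d1 = 0.4160772967; d2 = 0.1956232199
phi(d1) = 0.3658621369; exp(-qT) = 1.0000000000; exp(-rT) = 0.9517051581
N(d1) = 0.6613232788
Delta = exp(-qT) * N(d1) = 1.0000000000 * 0.6613232788 = 0.661323


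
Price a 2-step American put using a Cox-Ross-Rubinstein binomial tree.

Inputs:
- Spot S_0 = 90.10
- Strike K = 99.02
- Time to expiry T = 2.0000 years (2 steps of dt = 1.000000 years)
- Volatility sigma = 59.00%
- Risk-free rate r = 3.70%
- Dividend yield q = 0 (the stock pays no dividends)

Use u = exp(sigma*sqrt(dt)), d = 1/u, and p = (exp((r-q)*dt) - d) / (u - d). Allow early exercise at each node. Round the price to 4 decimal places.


Answer: Price = V(0,0) = 30.9647

Derivation:
dt = T/N = 1.000000
u = exp(sigma*sqrt(dt)) = 1.803988; d = 1/u = 0.554327
p = (exp((r-q)*dt) - d) / (u - d) = 0.386797
Discount per step: exp(-r*dt) = 0.963676
Stock lattice S(k, i) with i counting down-moves:
  k=0: S(0,0) = 90.1000
  k=1: S(1,0) = 162.5394; S(1,1) = 49.9449
  k=2: S(2,0) = 293.2191; S(2,1) = 90.1000; S(2,2) = 27.6858
Terminal payoffs V(N, i) = max(K - S_T, 0):
  V(2,0) = 0.000000; V(2,1) = 8.920000; V(2,2) = 71.334186
Backward induction: V(k, i) = exp(-r*dt) * [p * V(k+1, i) + (1-p) * V(k+1, i+1)]; then take max(V_cont, immediate exercise) for American.
  V(1,0) = exp(-r*dt) * [p*0.000000 + (1-p)*8.920000] = 5.271084; exercise = 0.000000; V(1,0) = max -> 5.271084
  V(1,1) = exp(-r*dt) * [p*8.920000 + (1-p)*71.334186] = 45.478323; exercise = 49.075112; V(1,1) = max -> 49.075112
  V(0,0) = exp(-r*dt) * [p*5.271084 + (1-p)*49.075112] = 30.964673; exercise = 8.920000; V(0,0) = max -> 30.964673


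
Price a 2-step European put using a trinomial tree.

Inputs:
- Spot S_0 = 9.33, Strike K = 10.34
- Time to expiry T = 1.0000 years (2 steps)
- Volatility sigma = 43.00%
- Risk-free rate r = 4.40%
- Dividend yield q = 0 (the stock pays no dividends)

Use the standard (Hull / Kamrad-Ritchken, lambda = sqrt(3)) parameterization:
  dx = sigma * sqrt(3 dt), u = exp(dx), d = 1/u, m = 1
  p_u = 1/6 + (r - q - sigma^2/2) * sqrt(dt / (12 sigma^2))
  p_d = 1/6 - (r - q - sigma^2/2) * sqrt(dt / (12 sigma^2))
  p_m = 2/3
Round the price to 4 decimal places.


Answer: Price = V(0,0) = 1.8950

Derivation:
dt = T/N = 0.500000; dx = sigma*sqrt(3*dt) = 0.526640
u = exp(dx) = 1.693234; d = 1/u = 0.590586
p_u = 0.143667, p_m = 0.666667, p_d = 0.189666
Discount per step: exp(-r*dt) = 0.978240
Stock lattice S(k, j) with j the centered position index:
  k=0: S(0,+0) = 9.3300
  k=1: S(1,-1) = 5.5102; S(1,+0) = 9.3300; S(1,+1) = 15.7979
  k=2: S(2,-2) = 3.2542; S(2,-1) = 5.5102; S(2,+0) = 9.3300; S(2,+1) = 15.7979; S(2,+2) = 26.7495
Terminal payoffs V(N, j) = max(K - S_T, 0):
  V(2,-2) = 7.085774; V(2,-1) = 4.829834; V(2,+0) = 1.010000; V(2,+1) = 0.000000; V(2,+2) = 0.000000
Backward induction: V(k, j) = exp(-r*dt) * [p_u * V(k+1, j+1) + p_m * V(k+1, j) + p_d * V(k+1, j-1)]
  V(1,-1) = exp(-r*dt) * [p_u*1.010000 + p_m*4.829834 + p_d*7.085774] = 4.606460
  V(1,+0) = exp(-r*dt) * [p_u*0.000000 + p_m*1.010000 + p_d*4.829834] = 1.554805
  V(1,+1) = exp(-r*dt) * [p_u*0.000000 + p_m*0.000000 + p_d*1.010000] = 0.187395
  V(0,+0) = exp(-r*dt) * [p_u*0.187395 + p_m*1.554805 + p_d*4.606460] = 1.894997


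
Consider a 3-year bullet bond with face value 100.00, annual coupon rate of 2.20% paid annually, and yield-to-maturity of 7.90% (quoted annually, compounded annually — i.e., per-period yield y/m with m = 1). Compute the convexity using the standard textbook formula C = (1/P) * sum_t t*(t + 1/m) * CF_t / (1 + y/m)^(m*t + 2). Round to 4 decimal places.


Coupon per period c = face * coupon_rate / m = 2.200000
Periods per year m = 1; per-period yield y/m = 0.079000
Number of cashflows N = 3
Cashflows (t years, CF_t, discount factor 1/(1+y/m)^(m*t), PV):
  t = 1.0000: CF_t = 2.200000, DF = 0.926784, PV = 2.038925
  t = 2.0000: CF_t = 2.200000, DF = 0.858929, PV = 1.889643
  t = 3.0000: CF_t = 102.200000, DF = 0.796041, PV = 81.355433
Price P = sum_t PV_t = 85.284001
Convexity numerator sum_t t*(t + 1/m) * CF_t / (1+y/m)^(m*t + 2):
  t = 1.0000: term = 3.502582
  t = 2.0000: term = 9.738412
  t = 3.0000: term = 838.542190
Convexity = (1/P) * sum = 851.783185 / 85.284001 = 9.987608

Answer: Convexity = 9.9876


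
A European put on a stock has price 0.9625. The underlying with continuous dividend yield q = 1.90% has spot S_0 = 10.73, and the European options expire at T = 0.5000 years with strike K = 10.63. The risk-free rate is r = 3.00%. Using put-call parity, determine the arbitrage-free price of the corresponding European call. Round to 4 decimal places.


Answer: Call price = 1.1193

Derivation:
Put-call parity: C - P = S_0 * exp(-qT) - K * exp(-rT).
S_0 * exp(-qT) = 10.7300 * 0.99054498 = 10.62854766
K * exp(-rT) = 10.6300 * 0.98511194 = 10.47173992
C = P + S*exp(-qT) - K*exp(-rT)
C = 0.9625 + 10.62854766 - 10.47173992 = 1.1193


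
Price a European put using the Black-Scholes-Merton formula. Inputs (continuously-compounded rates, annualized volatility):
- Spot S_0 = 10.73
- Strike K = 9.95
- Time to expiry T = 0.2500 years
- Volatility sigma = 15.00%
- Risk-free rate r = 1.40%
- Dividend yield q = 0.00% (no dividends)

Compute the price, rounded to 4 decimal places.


d1 = (ln(S/K) + (r - q + 0.5*sigma^2) * T) / (sigma * sqrt(T)) = 1.09044674
d2 = d1 - sigma * sqrt(T) = 1.01544674
exp(-rT) = 0.99650612; exp(-qT) = 1.00000000
P = K * exp(-rT) * N(-d2) - S_0 * exp(-qT) * N(-d1)
N(-d1) = 0.13775820; N(-d2) = 0.15494646
P = 9.9500 * 0.99650612 * 0.15494646 - 10.7300 * 1.00000000 * 0.13775820 = 0.0582

Answer: Price = 0.0582


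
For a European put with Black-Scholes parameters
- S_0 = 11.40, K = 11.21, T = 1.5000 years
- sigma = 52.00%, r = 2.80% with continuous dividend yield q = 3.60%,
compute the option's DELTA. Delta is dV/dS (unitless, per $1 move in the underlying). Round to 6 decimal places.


d1 = 0.3259817352; d2 = -0.3108855980
phi(d1) = 0.3782989288; exp(-qT) = 0.9474321065; exp(-rT) = 0.9588697806
N(-d1) = 0.3722190871
Delta = -exp(-qT) * N(-d1) = -0.9474321065 * 0.3722190871 = -0.352652

Answer: Delta = -0.352652


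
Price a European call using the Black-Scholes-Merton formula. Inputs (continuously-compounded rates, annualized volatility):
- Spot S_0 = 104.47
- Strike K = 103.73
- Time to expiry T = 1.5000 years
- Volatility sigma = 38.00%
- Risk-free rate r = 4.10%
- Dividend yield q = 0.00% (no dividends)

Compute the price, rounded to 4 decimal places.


d1 = (ln(S/K) + (r - q + 0.5*sigma^2) * T) / (sigma * sqrt(T)) = 0.38011908
d2 = d1 - sigma * sqrt(T) = -0.08528397
exp(-rT) = 0.94035295; exp(-qT) = 1.00000000
C = S_0 * exp(-qT) * N(d1) - K * exp(-rT) * N(d2)
N(d1) = 0.64807149; N(d2) = 0.46601782
C = 104.4700 * 1.00000000 * 0.64807149 - 103.7300 * 0.94035295 * 0.46601782 = 22.2473

Answer: Price = 22.2473


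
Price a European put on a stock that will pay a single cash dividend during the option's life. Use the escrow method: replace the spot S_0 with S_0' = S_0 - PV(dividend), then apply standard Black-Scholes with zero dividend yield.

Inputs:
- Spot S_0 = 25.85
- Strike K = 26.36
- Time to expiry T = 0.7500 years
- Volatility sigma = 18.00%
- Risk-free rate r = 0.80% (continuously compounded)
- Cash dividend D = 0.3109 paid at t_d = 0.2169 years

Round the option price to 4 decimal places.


PV(D) = D * exp(-r * t_d) = 0.3109 * 0.99826630 = 0.31036099
S_0' = S_0 - PV(D) = 25.8500 - 0.31036099 = 25.53963901
d1 = (ln(S_0'/K) + (r + sigma^2/2)*T) / (sigma*sqrt(T)) = -0.08638439
d2 = d1 - sigma*sqrt(T) = -0.24226896
exp(-rT) = 0.99401796
N(-d1) = 0.53441957; N(-d2) = 0.59571412
P = K * exp(-rT) * N(-d2) - S_0' * N(-d1) = 26.3600 * 0.99401796 * 0.59571412 - 25.53963901 * 0.53441957 = 1.9602

Answer: Price = 1.9602


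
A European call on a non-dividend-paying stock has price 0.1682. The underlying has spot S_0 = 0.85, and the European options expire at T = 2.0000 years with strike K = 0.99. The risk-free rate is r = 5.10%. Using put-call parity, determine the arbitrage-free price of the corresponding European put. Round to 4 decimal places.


Answer: Put price = 0.2122

Derivation:
Put-call parity: C - P = S_0 * exp(-qT) - K * exp(-rT).
S_0 * exp(-qT) = 0.8500 * 1.00000000 = 0.85000000
K * exp(-rT) = 0.9900 * 0.90302955 = 0.89399926
P = C - S*exp(-qT) + K*exp(-rT)
P = 0.1682 - 0.85000000 + 0.89399926 = 0.2122


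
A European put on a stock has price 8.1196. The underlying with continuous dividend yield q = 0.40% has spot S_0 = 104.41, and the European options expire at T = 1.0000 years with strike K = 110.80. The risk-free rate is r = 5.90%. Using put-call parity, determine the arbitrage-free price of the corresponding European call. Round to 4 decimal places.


Answer: Call price = 7.6609

Derivation:
Put-call parity: C - P = S_0 * exp(-qT) - K * exp(-rT).
S_0 * exp(-qT) = 104.4100 * 0.99600799 = 103.99319417
K * exp(-rT) = 110.8000 * 0.94270677 = 104.45191002
C = P + S*exp(-qT) - K*exp(-rT)
C = 8.1196 + 103.99319417 - 104.45191002 = 7.6609


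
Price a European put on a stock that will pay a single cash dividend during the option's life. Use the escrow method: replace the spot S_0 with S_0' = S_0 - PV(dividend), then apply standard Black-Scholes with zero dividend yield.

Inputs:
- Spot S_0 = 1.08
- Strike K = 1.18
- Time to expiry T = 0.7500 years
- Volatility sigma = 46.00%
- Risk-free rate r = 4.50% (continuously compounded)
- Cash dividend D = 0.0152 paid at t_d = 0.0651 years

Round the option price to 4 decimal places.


PV(D) = D * exp(-r * t_d) = 0.0152 * 0.99707479 = 0.01515554
S_0' = S_0 - PV(D) = 1.0800 - 0.01515554 = 1.06484446
d1 = (ln(S_0'/K) + (r + sigma^2/2)*T) / (sigma*sqrt(T)) = 0.02614218
d2 = d1 - sigma*sqrt(T) = -0.37222950
exp(-rT) = 0.96681318
N(-d1) = 0.48957197; N(-d2) = 0.64513901
P = K * exp(-rT) * N(-d2) - S_0' * N(-d1) = 1.1800 * 0.96681318 * 0.64513901 - 1.06484446 * 0.48957197 = 0.2147

Answer: Price = 0.2147


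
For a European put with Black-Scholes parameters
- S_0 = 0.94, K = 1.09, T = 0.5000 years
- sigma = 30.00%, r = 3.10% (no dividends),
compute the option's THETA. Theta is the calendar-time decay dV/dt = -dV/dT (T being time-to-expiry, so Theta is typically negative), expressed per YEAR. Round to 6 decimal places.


Answer: Theta = -0.043996

Derivation:
d1 = -0.5187952885; d2 = -0.7309273228
phi(d1) = 0.3487106412; exp(-qT) = 1.0000000000; exp(-rT) = 0.9846195068
Theta = -S*exp(-qT)*phi(d1)*sigma/(2*sqrt(T)) + r*K*exp(-rT)*N(-d2) - q*S*exp(-qT)*N(-d1)
N(-d1) = 0.6980482481; N(-d2) = 0.7675882270; sqrt(T) = 0.7071067812
Term 1 = -0.9400 * 1.0000000000 * 0.3487106412 * 0.3000 / (2 * 0.7071067812) = -0.0695343359
Term 2 = 0.0310 * 1.0900 * 0.9846195068 * 0.7675882270 = 0.0255378853
Term 3 = 0 (no dividend yield, q = 0)
Theta = -0.0695343359 + (0.0255378853) + (0.0000000000) = -0.043996


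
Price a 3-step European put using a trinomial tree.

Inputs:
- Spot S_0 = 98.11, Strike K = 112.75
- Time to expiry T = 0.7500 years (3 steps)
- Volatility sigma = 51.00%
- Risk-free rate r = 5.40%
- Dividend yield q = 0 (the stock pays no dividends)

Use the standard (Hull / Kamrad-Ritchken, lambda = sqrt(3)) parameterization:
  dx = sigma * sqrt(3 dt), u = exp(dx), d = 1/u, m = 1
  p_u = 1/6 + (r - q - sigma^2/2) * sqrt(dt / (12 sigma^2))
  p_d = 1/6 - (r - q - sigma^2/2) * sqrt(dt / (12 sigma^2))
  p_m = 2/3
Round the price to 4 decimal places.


dt = T/N = 0.250000; dx = sigma*sqrt(3*dt) = 0.441673
u = exp(dx) = 1.555307; d = 1/u = 0.642960
p_u = 0.145143, p_m = 0.666667, p_d = 0.188190
Discount per step: exp(-r*dt) = 0.986591
Stock lattice S(k, j) with j the centered position index:
  k=0: S(0,+0) = 98.1100
  k=1: S(1,-1) = 63.0808; S(1,+0) = 98.1100; S(1,+1) = 152.5912
  k=2: S(2,-2) = 40.5584; S(2,-1) = 63.0808; S(2,+0) = 98.1100; S(2,+1) = 152.5912; S(2,+2) = 237.3261
  k=3: S(3,-3) = 26.0774; S(3,-2) = 40.5584; S(3,-1) = 63.0808; S(3,+0) = 98.1100; S(3,+1) = 152.5912; S(3,+2) = 237.3261; S(3,+3) = 369.1150
Terminal payoffs V(N, j) = max(K - S_T, 0):
  V(3,-3) = 86.672564; V(3,-2) = 72.191581; V(3,-1) = 49.669206; V(3,+0) = 14.640000; V(3,+1) = 0.000000; V(3,+2) = 0.000000; V(3,+3) = 0.000000
Backward induction: V(k, j) = exp(-r*dt) * [p_u * V(k+1, j+1) + p_m * V(k+1, j) + p_d * V(k+1, j-1)]
  V(2,-2) = exp(-r*dt) * [p_u*49.669206 + p_m*72.191581 + p_d*86.672564] = 70.687037
  V(2,-1) = exp(-r*dt) * [p_u*14.640000 + p_m*49.669206 + p_d*72.191581] = 48.168746
  V(2,+0) = exp(-r*dt) * [p_u*0.000000 + p_m*14.640000 + p_d*49.669206] = 18.851031
  V(2,+1) = exp(-r*dt) * [p_u*0.000000 + p_m*0.000000 + p_d*14.640000] = 2.718157
  V(2,+2) = exp(-r*dt) * [p_u*0.000000 + p_m*0.000000 + p_d*0.000000] = 0.000000
  V(1,-1) = exp(-r*dt) * [p_u*18.851031 + p_m*48.168746 + p_d*70.687037] = 47.505516
  V(1,+0) = exp(-r*dt) * [p_u*2.718157 + p_m*18.851031 + p_d*48.168746] = 21.731387
  V(1,+1) = exp(-r*dt) * [p_u*0.000000 + p_m*2.718157 + p_d*18.851031] = 5.287810
  V(0,+0) = exp(-r*dt) * [p_u*5.287810 + p_m*21.731387 + p_d*47.505516] = 23.870703

Answer: Price = V(0,0) = 23.8707


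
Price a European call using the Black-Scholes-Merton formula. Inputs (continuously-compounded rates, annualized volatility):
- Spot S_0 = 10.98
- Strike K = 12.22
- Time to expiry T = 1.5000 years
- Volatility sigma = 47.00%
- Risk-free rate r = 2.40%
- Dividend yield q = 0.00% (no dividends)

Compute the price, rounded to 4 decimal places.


d1 = (ln(S/K) + (r - q + 0.5*sigma^2) * T) / (sigma * sqrt(T)) = 0.16447452
d2 = d1 - sigma * sqrt(T) = -0.41115557
exp(-rT) = 0.96464029; exp(-qT) = 1.00000000
C = S_0 * exp(-qT) * N(d1) - K * exp(-rT) * N(d2)
N(d1) = 0.56532120; N(d2) = 0.34047923
C = 10.9800 * 1.00000000 * 0.56532120 - 12.2200 * 0.96464029 * 0.34047923 = 2.1937

Answer: Price = 2.1937


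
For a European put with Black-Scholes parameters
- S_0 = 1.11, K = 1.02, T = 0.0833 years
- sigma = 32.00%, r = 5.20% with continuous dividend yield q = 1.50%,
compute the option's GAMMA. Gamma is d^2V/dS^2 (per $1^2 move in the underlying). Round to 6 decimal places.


Answer: Gamma = 2.368919

Derivation:
d1 = 0.9950938726; d2 = 0.9027363066
phi(d1) = 0.2431578542; exp(-qT) = 0.9987512803; exp(-rT) = 0.9956777678
Gamma = exp(-qT) * phi(d1) / (S * sigma * sqrt(T)) = 0.9987512803 * 0.2431578542 / (1.1100 * 0.3200 * 0.2886173938) = 2.368919


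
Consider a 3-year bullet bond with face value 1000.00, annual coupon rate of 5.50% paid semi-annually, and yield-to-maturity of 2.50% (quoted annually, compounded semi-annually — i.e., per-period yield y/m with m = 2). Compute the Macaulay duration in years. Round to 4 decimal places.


Coupon per period c = face * coupon_rate / m = 27.500000
Periods per year m = 2; per-period yield y/m = 0.012500
Number of cashflows N = 6
Cashflows (t years, CF_t, discount factor 1/(1+y/m)^(m*t), PV):
  t = 0.5000: CF_t = 27.500000, DF = 0.987654, PV = 27.160494
  t = 1.0000: CF_t = 27.500000, DF = 0.975461, PV = 26.825179
  t = 1.5000: CF_t = 27.500000, DF = 0.963418, PV = 26.494004
  t = 2.0000: CF_t = 27.500000, DF = 0.951524, PV = 26.166918
  t = 2.5000: CF_t = 27.500000, DF = 0.939777, PV = 25.843869
  t = 3.0000: CF_t = 1027.500000, DF = 0.928175, PV = 953.699685
Price P = sum_t PV_t = 1086.190149
Macaulay numerator sum_t t * PV_t:
  t * PV_t at t = 0.5000: 13.580247
  t * PV_t at t = 1.0000: 26.825179
  t * PV_t at t = 1.5000: 39.741006
  t * PV_t at t = 2.0000: 52.333835
  t * PV_t at t = 2.5000: 64.609673
  t * PV_t at t = 3.0000: 2861.099055
Macaulay duration D = (sum_t t * PV_t) / P = 3058.188995 / 1086.190149 = 2.815519

Answer: Macaulay duration = 2.8155 years


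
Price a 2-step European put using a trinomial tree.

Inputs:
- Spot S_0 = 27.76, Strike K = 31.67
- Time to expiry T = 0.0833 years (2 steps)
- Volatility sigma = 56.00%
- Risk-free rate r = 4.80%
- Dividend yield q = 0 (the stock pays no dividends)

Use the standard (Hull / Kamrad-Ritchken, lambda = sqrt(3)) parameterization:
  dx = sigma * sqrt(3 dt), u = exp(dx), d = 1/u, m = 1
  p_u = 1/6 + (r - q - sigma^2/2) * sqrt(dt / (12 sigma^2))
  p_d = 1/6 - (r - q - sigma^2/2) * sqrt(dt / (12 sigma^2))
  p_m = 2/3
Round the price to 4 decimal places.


dt = T/N = 0.041650; dx = sigma*sqrt(3*dt) = 0.197950
u = exp(dx) = 1.218902; d = 1/u = 0.820411
p_u = 0.155221, p_m = 0.666667, p_d = 0.178113
Discount per step: exp(-r*dt) = 0.998003
Stock lattice S(k, j) with j the centered position index:
  k=0: S(0,+0) = 27.7600
  k=1: S(1,-1) = 22.7746; S(1,+0) = 27.7600; S(1,+1) = 33.8367
  k=2: S(2,-2) = 18.6845; S(2,-1) = 22.7746; S(2,+0) = 27.7600; S(2,+1) = 33.8367; S(2,+2) = 41.2436
Terminal payoffs V(N, j) = max(K - S_T, 0):
  V(2,-2) = 12.985477; V(2,-1) = 8.895401; V(2,+0) = 3.910000; V(2,+1) = 0.000000; V(2,+2) = 0.000000
Backward induction: V(k, j) = exp(-r*dt) * [p_u * V(k+1, j+1) + p_m * V(k+1, j) + p_d * V(k+1, j-1)]
  V(1,-1) = exp(-r*dt) * [p_u*3.910000 + p_m*8.895401 + p_d*12.985477] = 8.832384
  V(1,+0) = exp(-r*dt) * [p_u*0.000000 + p_m*3.910000 + p_d*8.895401] = 4.182681
  V(1,+1) = exp(-r*dt) * [p_u*0.000000 + p_m*0.000000 + p_d*3.910000] = 0.695030
  V(0,+0) = exp(-r*dt) * [p_u*0.695030 + p_m*4.182681 + p_d*8.832384] = 4.460571

Answer: Price = V(0,0) = 4.4606


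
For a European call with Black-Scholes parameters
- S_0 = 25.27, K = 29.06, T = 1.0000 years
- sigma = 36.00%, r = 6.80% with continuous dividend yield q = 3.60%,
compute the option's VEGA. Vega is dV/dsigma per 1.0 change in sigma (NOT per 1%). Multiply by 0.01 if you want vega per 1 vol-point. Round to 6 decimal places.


Answer: Vega = 9.655853

Derivation:
d1 = -0.1192909354; d2 = -0.4792909354
phi(d1) = 0.3961138152; exp(-qT) = 0.9646402935; exp(-rT) = 0.9342604736
Vega = S * exp(-qT) * phi(d1) * sqrt(T) = 25.2700 * 0.9646402935 * 0.3961138152 * 1.0000000000 = 9.655853


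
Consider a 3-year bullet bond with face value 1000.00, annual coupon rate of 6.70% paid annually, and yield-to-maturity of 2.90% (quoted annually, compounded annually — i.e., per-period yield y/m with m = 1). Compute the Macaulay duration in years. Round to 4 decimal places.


Coupon per period c = face * coupon_rate / m = 67.000000
Periods per year m = 1; per-period yield y/m = 0.029000
Number of cashflows N = 3
Cashflows (t years, CF_t, discount factor 1/(1+y/m)^(m*t), PV):
  t = 1.0000: CF_t = 67.000000, DF = 0.971817, PV = 65.111759
  t = 2.0000: CF_t = 67.000000, DF = 0.944429, PV = 63.276734
  t = 3.0000: CF_t = 1067.000000, DF = 0.917812, PV = 979.305729
Price P = sum_t PV_t = 1107.694222
Macaulay numerator sum_t t * PV_t:
  t * PV_t at t = 1.0000: 65.111759
  t * PV_t at t = 2.0000: 126.553467
  t * PV_t at t = 3.0000: 2937.917187
Macaulay duration D = (sum_t t * PV_t) / P = 3129.582413 / 1107.694222 = 2.825313

Answer: Macaulay duration = 2.8253 years
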